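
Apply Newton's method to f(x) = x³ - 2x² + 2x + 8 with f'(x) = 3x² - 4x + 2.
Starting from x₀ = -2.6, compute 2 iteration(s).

f(x) = x³ - 2x² + 2x + 8
f'(x) = 3x² - 4x + 2
x₀ = -2.6

Newton-Raphson formula: x_{n+1} = x_n - f(x_n)/f'(x_n)

Iteration 1:
  f(-2.600000) = -28.296000
  f'(-2.600000) = 32.680000
  x_1 = -2.600000 - (-28.296000)/32.680000 = -1.734149
Iteration 2:
  f(-1.734149) = -6.697908
  f'(-1.734149) = 17.958419
  x_2 = -1.734149 - (-6.697908)/17.958419 = -1.361182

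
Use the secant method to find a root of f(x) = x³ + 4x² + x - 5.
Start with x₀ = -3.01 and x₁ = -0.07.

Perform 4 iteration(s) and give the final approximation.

f(x) = x³ + 4x² + x - 5
x₀ = -3.01, x₁ = -0.07

Secant formula: x_{n+1} = x_n - f(x_n)(x_n - x_{n-1})/(f(x_n) - f(x_{n-1}))

Iteration 1:
  f(-3.010000) = 0.959499
  f(-0.070000) = -5.050743
  x_2 = -0.070000 - (-5.050743)×(-0.070000 - (-3.010000))/(-5.050743 - 0.959499)
       = -2.540647
Iteration 2:
  f(-0.070000) = -5.050743
  f(-2.540647) = 1.879312
  x_3 = -2.540647 - 1.879312×(-2.540647 - (-0.070000))/(1.879312 - (-5.050743))
       = -1.870650
Iteration 3:
  f(-2.540647) = 1.879312
  f(-1.870650) = 0.580650
  x_4 = -1.870650 - 0.580650×(-1.870650 - (-2.540647))/(0.580650 - 1.879312)
       = -1.571084
Iteration 4:
  f(-1.870650) = 0.580650
  f(-1.571084) = -0.575777
  x_5 = -1.571084 - (-0.575777)×(-1.571084 - (-1.870650))/(-0.575777 - 0.580650)
       = -1.720236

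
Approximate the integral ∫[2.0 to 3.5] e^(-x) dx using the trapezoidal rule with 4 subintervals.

f(x) = e^(-x)
a = 2.0, b = 3.5, n = 4
h = (b - a)/n = 0.375000

Trapezoidal rule: (h/2)[f(x₀) + 2f(x₁) + 2f(x₂) + ... + f(xₙ)]

x_0 = 2.0000, f(x_0) = 0.135335, coefficient = 1
x_1 = 2.3750, f(x_1) = 0.093014, coefficient = 2
x_2 = 2.7500, f(x_2) = 0.063928, coefficient = 2
x_3 = 3.1250, f(x_3) = 0.043937, coefficient = 2
x_4 = 3.5000, f(x_4) = 0.030197, coefficient = 1

I ≈ (0.375000/2) × 0.567291 = 0.106367
Exact value: 0.105138
Error: 0.001229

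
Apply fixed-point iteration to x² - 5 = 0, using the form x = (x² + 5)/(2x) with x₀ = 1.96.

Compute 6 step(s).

Equation: x² - 5 = 0
Fixed-point form: x = (x² + 5)/(2x)
x₀ = 1.96

x_1 = g(1.960000) = 2.255510
x_2 = g(2.255510) = 2.236152
x_3 = g(2.236152) = 2.236068
x_4 = g(2.236068) = 2.236068
x_5 = g(2.236068) = 2.236068
x_6 = g(2.236068) = 2.236068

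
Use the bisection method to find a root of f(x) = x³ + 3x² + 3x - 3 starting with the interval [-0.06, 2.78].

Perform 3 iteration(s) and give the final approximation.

f(x) = x³ + 3x² + 3x - 3
Initial interval: [-0.06, 2.78]

Iteration 1:
  c_1 = (-0.060000 + 2.780000)/2 = 1.360000
  f(c_1) = f(1.360000) = 9.144256
  f(a) × f(c) < 0, new interval: [-0.060000, 1.360000]
Iteration 2:
  c_2 = (-0.060000 + 1.360000)/2 = 0.650000
  f(c_2) = f(0.650000) = 0.492125
  f(a) × f(c) < 0, new interval: [-0.060000, 0.650000]
Iteration 3:
  c_3 = (-0.060000 + 0.650000)/2 = 0.295000
  f(c_3) = f(0.295000) = -1.828253
  f(a) × f(c) ≥ 0, new interval: [0.295000, 0.650000]

After 3 iteration(s), the approximation is c_3 = 0.295000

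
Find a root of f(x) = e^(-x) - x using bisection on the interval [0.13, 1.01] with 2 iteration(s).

f(x) = e^(-x) - x
Initial interval: [0.13, 1.01]

Iteration 1:
  c_1 = (0.130000 + 1.010000)/2 = 0.570000
  f(c_1) = f(0.570000) = -0.004475
  f(a) × f(c) < 0, new interval: [0.130000, 0.570000]
Iteration 2:
  c_2 = (0.130000 + 0.570000)/2 = 0.350000
  f(c_2) = f(0.350000) = 0.354688
  f(a) × f(c) ≥ 0, new interval: [0.350000, 0.570000]

After 2 iteration(s), the approximation is c_2 = 0.350000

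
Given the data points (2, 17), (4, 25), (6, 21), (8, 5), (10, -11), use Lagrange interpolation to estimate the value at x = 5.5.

Lagrange interpolation formula:
P(x) = Σ yᵢ × Lᵢ(x)
where Lᵢ(x) = Π_{j≠i} (x - xⱼ)/(xᵢ - xⱼ)

L_0(5.5) = (5.5 - 4)/(2 - 4) × (5.5 - 6)/(2 - 6) × (5.5 - 8)/(2 - 8) × (5.5 - 10)/(2 - 10) = -0.021973
L_1(5.5) = (5.5 - 2)/(4 - 2) × (5.5 - 6)/(4 - 6) × (5.5 - 8)/(4 - 8) × (5.5 - 10)/(4 - 10) = 0.205078
L_2(5.5) = (5.5 - 2)/(6 - 2) × (5.5 - 4)/(6 - 4) × (5.5 - 8)/(6 - 8) × (5.5 - 10)/(6 - 10) = 0.922852
L_3(5.5) = (5.5 - 2)/(8 - 2) × (5.5 - 4)/(8 - 4) × (5.5 - 6)/(8 - 6) × (5.5 - 10)/(8 - 10) = -0.123047
L_4(5.5) = (5.5 - 2)/(10 - 2) × (5.5 - 4)/(10 - 4) × (5.5 - 6)/(10 - 6) × (5.5 - 8)/(10 - 8) = 0.017090

P(5.5) = 17×L_0(5.5) + 25×L_1(5.5) + 21×L_2(5.5) + 5×L_3(5.5) + (-11)×L_4(5.5)
P(5.5) = 23.330078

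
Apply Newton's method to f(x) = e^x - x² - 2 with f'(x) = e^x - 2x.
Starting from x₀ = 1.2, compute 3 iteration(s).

f(x) = e^x - x² - 2
f'(x) = e^x - 2x
x₀ = 1.2

Newton-Raphson formula: x_{n+1} = x_n - f(x_n)/f'(x_n)

Iteration 1:
  f(1.200000) = -0.119883
  f'(1.200000) = 0.920117
  x_1 = 1.200000 - (-0.119883)/0.920117 = 1.330291
Iteration 2:
  f(1.330291) = 0.012470
  f'(1.330291) = 1.121562
  x_2 = 1.330291 - 0.012470/1.121562 = 1.319173
Iteration 3:
  f(1.319173) = 0.000109
  f'(1.319173) = 1.101981
  x_3 = 1.319173 - 0.000109/1.101981 = 1.319074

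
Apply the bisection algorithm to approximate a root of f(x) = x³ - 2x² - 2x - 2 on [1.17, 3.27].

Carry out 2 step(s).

f(x) = x³ - 2x² - 2x - 2
Initial interval: [1.17, 3.27]

Iteration 1:
  c_1 = (1.170000 + 3.270000)/2 = 2.220000
  f(c_1) = f(2.220000) = -5.355752
  f(a) × f(c) ≥ 0, new interval: [2.220000, 3.270000]
Iteration 2:
  c_2 = (2.220000 + 3.270000)/2 = 2.745000
  f(c_2) = f(2.745000) = -1.876406
  f(a) × f(c) ≥ 0, new interval: [2.745000, 3.270000]

After 2 iteration(s), the approximation is c_2 = 2.745000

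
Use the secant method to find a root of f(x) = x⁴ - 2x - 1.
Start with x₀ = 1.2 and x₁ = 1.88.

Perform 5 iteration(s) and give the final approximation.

f(x) = x⁴ - 2x - 1
x₀ = 1.2, x₁ = 1.88

Secant formula: x_{n+1} = x_n - f(x_n)(x_n - x_{n-1})/(f(x_n) - f(x_{n-1}))

Iteration 1:
  f(1.200000) = -1.326400
  f(1.880000) = 7.731983
  x_2 = 1.880000 - 7.731983×(1.880000 - 1.200000)/(7.731983 - (-1.326400))
       = 1.299571
Iteration 2:
  f(1.880000) = 7.731983
  f(1.299571) = -0.746810
  x_3 = 1.299571 - (-0.746810)×(1.299571 - 1.880000)/(-0.746810 - 7.731983)
       = 1.350695
Iteration 3:
  f(1.299571) = -0.746810
  f(1.350695) = -0.373038
  x_4 = 1.350695 - (-0.373038)×(1.350695 - 1.299571)/(-0.373038 - (-0.746810))
       = 1.401719
Iteration 4:
  f(1.350695) = -0.373038
  f(1.401719) = 0.057062
  x_5 = 1.401719 - 0.057062×(1.401719 - 1.350695)/(0.057062 - (-0.373038))
       = 1.394949
Iteration 5:
  f(1.401719) = 0.057062
  f(1.394949) = -0.003435
  x_6 = 1.394949 - (-0.003435)×(1.394949 - 1.401719)/(-0.003435 - 0.057062)
       = 1.395334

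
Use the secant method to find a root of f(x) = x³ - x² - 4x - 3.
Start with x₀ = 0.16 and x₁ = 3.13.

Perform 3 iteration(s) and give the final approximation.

f(x) = x³ - x² - 4x - 3
x₀ = 0.16, x₁ = 3.13

Secant formula: x_{n+1} = x_n - f(x_n)(x_n - x_{n-1})/(f(x_n) - f(x_{n-1}))

Iteration 1:
  f(0.160000) = -3.661504
  f(3.130000) = 5.347397
  x_2 = 3.130000 - 5.347397×(3.130000 - 0.160000)/(5.347397 - (-3.661504))
       = 1.367102
Iteration 2:
  f(3.130000) = 5.347397
  f(1.367102) = -7.782307
  x_3 = 1.367102 - (-7.782307)×(1.367102 - 3.130000)/(-7.782307 - 5.347397)
       = 2.412016
Iteration 3:
  f(1.367102) = -7.782307
  f(2.412016) = -4.433205
  x_4 = 2.412016 - (-4.433205)×(2.412016 - 1.367102)/(-4.433205 - (-7.782307))
       = 3.795168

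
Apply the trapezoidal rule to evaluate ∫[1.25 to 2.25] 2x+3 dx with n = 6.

f(x) = 2x+3
a = 1.25, b = 2.25, n = 6
h = (b - a)/n = 0.166667

Trapezoidal rule: (h/2)[f(x₀) + 2f(x₁) + 2f(x₂) + ... + f(xₙ)]

x_0 = 1.2500, f(x_0) = 5.500000, coefficient = 1
x_1 = 1.4167, f(x_1) = 5.833333, coefficient = 2
x_2 = 1.5833, f(x_2) = 6.166667, coefficient = 2
x_3 = 1.7500, f(x_3) = 6.500000, coefficient = 2
x_4 = 1.9167, f(x_4) = 6.833333, coefficient = 2
x_5 = 2.0833, f(x_5) = 7.166667, coefficient = 2
x_6 = 2.2500, f(x_6) = 7.500000, coefficient = 1

I ≈ (0.166667/2) × 78.000000 = 6.500000
Exact value: 6.500000
Error: 0.000000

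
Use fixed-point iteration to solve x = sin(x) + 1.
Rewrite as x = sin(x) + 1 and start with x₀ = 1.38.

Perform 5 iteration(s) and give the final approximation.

Equation: x = sin(x) + 1
Fixed-point form: x = sin(x) + 1
x₀ = 1.38

x_1 = g(1.380000) = 1.981854
x_2 = g(1.981854) = 1.916699
x_3 = g(1.916699) = 1.940770
x_4 = g(1.940770) = 1.932337
x_5 = g(1.932337) = 1.935353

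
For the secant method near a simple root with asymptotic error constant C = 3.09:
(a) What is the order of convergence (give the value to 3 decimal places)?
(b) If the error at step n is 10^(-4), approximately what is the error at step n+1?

(a) Secant method has superlinear convergence with order φ = (1+√5)/2 ≈ 1.618.
    This means |e_{n+1}| ≈ C|e_n|^1.618.

(b) With |e_n| = 10^(-4) and C = 3.09:
    |e_{n+1}| ≈ 3.09 × (10^(-4))^1.618 = 3.09 × 10^(-6.47)

(a) ≈ 1.618 (golden ratio); (b) |e_{n+1}| ≈ 1.042e-06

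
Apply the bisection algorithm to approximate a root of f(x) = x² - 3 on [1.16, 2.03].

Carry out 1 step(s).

f(x) = x² - 3
Initial interval: [1.16, 2.03]

Iteration 1:
  c_1 = (1.160000 + 2.030000)/2 = 1.595000
  f(c_1) = f(1.595000) = -0.455975
  f(a) × f(c) ≥ 0, new interval: [1.595000, 2.030000]

After 1 iteration(s), the approximation is c_1 = 1.595000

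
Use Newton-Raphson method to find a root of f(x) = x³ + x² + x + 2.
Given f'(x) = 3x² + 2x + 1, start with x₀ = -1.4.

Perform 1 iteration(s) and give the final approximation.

f(x) = x³ + x² + x + 2
f'(x) = 3x² + 2x + 1
x₀ = -1.4

Newton-Raphson formula: x_{n+1} = x_n - f(x_n)/f'(x_n)

Iteration 1:
  f(-1.400000) = -0.184000
  f'(-1.400000) = 4.080000
  x_1 = -1.400000 - (-0.184000)/4.080000 = -1.354902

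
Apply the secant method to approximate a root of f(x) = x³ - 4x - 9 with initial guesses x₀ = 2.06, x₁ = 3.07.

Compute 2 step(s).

f(x) = x³ - 4x - 9
x₀ = 2.06, x₁ = 3.07

Secant formula: x_{n+1} = x_n - f(x_n)(x_n - x_{n-1})/(f(x_n) - f(x_{n-1}))

Iteration 1:
  f(2.060000) = -8.498184
  f(3.070000) = 7.654443
  x_2 = 3.070000 - 7.654443×(3.070000 - 2.060000)/(7.654443 - (-8.498184))
       = 2.591379
Iteration 2:
  f(3.070000) = 7.654443
  f(2.591379) = -1.963772
  x_3 = 2.591379 - (-1.963772)×(2.591379 - 3.070000)/(-1.963772 - 7.654443)
       = 2.689100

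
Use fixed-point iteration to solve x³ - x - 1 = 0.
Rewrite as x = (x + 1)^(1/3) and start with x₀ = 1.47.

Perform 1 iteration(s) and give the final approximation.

Equation: x³ - x - 1 = 0
Fixed-point form: x = (x + 1)^(1/3)
x₀ = 1.47

x_1 = g(1.470000) = 1.351758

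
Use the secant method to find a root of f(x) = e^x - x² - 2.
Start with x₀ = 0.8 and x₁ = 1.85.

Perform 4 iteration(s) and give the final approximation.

f(x) = e^x - x² - 2
x₀ = 0.8, x₁ = 1.85

Secant formula: x_{n+1} = x_n - f(x_n)(x_n - x_{n-1})/(f(x_n) - f(x_{n-1}))

Iteration 1:
  f(0.800000) = -0.414459
  f(1.850000) = 0.937320
  x_2 = 1.850000 - 0.937320×(1.850000 - 0.800000)/(0.937320 - (-0.414459))
       = 1.121933
Iteration 2:
  f(1.850000) = 0.937320
  f(1.121933) = -0.187949
  x_3 = 1.121933 - (-0.187949)×(1.121933 - 1.850000)/(-0.187949 - 0.937320)
       = 1.243539
Iteration 3:
  f(1.121933) = -0.187949
  f(1.243539) = -0.078524
  x_4 = 1.243539 - (-0.078524)×(1.243539 - 1.121933)/(-0.078524 - (-0.187949))
       = 1.330805
Iteration 4:
  f(1.243539) = -0.078524
  f(1.330805) = 0.013047
  x_5 = 1.330805 - 0.013047×(1.330805 - 1.243539)/(0.013047 - (-0.078524))
       = 1.318372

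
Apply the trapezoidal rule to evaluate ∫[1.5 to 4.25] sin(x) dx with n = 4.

f(x) = sin(x)
a = 1.5, b = 4.25, n = 4
h = (b - a)/n = 0.687500

Trapezoidal rule: (h/2)[f(x₀) + 2f(x₁) + 2f(x₂) + ... + f(xₙ)]

x_0 = 1.5000, f(x_0) = 0.997495, coefficient = 1
x_1 = 2.1875, f(x_1) = 0.815789, coefficient = 2
x_2 = 2.8750, f(x_2) = 0.263446, coefficient = 2
x_3 = 3.5625, f(x_3) = -0.408589, coefficient = 2
x_4 = 4.2500, f(x_4) = -0.894989, coefficient = 1

I ≈ (0.687500/2) × 1.443799 = 0.496306
Exact value: 0.516825
Error: 0.020519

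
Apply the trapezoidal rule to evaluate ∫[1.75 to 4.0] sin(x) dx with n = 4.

f(x) = sin(x)
a = 1.75, b = 4.0, n = 4
h = (b - a)/n = 0.562500

Trapezoidal rule: (h/2)[f(x₀) + 2f(x₁) + 2f(x₂) + ... + f(xₙ)]

x_0 = 1.7500, f(x_0) = 0.983986, coefficient = 1
x_1 = 2.3125, f(x_1) = 0.737319, coefficient = 2
x_2 = 2.8750, f(x_2) = 0.263446, coefficient = 2
x_3 = 3.4375, f(x_3) = -0.291608, coefficient = 2
x_4 = 4.0000, f(x_4) = -0.756802, coefficient = 1

I ≈ (0.562500/2) × 1.645497 = 0.462796
Exact value: 0.475398
Error: 0.012602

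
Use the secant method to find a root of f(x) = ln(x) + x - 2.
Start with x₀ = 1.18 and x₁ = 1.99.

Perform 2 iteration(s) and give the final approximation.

f(x) = ln(x) + x - 2
x₀ = 1.18, x₁ = 1.99

Secant formula: x_{n+1} = x_n - f(x_n)(x_n - x_{n-1})/(f(x_n) - f(x_{n-1}))

Iteration 1:
  f(1.180000) = -0.654486
  f(1.990000) = 0.678135
  x_2 = 1.990000 - 0.678135×(1.990000 - 1.180000)/(0.678135 - (-0.654486))
       = 1.577813
Iteration 2:
  f(1.990000) = 0.678135
  f(1.577813) = 0.033852
  x_3 = 1.577813 - 0.033852×(1.577813 - 1.990000)/(0.033852 - 0.678135)
       = 1.556155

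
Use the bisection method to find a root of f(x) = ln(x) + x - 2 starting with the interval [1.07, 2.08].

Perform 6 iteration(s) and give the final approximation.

f(x) = ln(x) + x - 2
Initial interval: [1.07, 2.08]

Iteration 1:
  c_1 = (1.070000 + 2.080000)/2 = 1.575000
  f(c_1) = f(1.575000) = 0.029255
  f(a) × f(c) < 0, new interval: [1.070000, 1.575000]
Iteration 2:
  c_2 = (1.070000 + 1.575000)/2 = 1.322500
  f(c_2) = f(1.322500) = -0.397976
  f(a) × f(c) ≥ 0, new interval: [1.322500, 1.575000]
Iteration 3:
  c_3 = (1.322500 + 1.575000)/2 = 1.448750
  f(c_3) = f(1.448750) = -0.180549
  f(a) × f(c) ≥ 0, new interval: [1.448750, 1.575000]
Iteration 4:
  c_4 = (1.448750 + 1.575000)/2 = 1.511875
  f(c_4) = f(1.511875) = -0.074774
  f(a) × f(c) ≥ 0, new interval: [1.511875, 1.575000]
Iteration 5:
  c_5 = (1.511875 + 1.575000)/2 = 1.543438
  f(c_5) = f(1.543438) = -0.022550
  f(a) × f(c) ≥ 0, new interval: [1.543438, 1.575000]
Iteration 6:
  c_6 = (1.543438 + 1.575000)/2 = 1.559219
  f(c_6) = f(1.559219) = 0.003404
  f(a) × f(c) < 0, new interval: [1.543438, 1.559219]

After 6 iteration(s), the approximation is c_6 = 1.559219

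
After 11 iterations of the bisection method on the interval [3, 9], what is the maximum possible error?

Bisection error bound: |error| ≤ (b-a)/2^n
|error| ≤ (9 - 3)/2^11 = 6/2^11
|error| ≤ 0.0029296875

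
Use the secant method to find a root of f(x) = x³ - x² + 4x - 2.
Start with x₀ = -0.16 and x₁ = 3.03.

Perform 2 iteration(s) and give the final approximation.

f(x) = x³ - x² + 4x - 2
x₀ = -0.16, x₁ = 3.03

Secant formula: x_{n+1} = x_n - f(x_n)(x_n - x_{n-1})/(f(x_n) - f(x_{n-1}))

Iteration 1:
  f(-0.160000) = -2.669696
  f(3.030000) = 28.757227
  x_2 = 3.030000 - 28.757227×(3.030000 - (-0.160000))/(28.757227 - (-2.669696))
       = 0.110988
Iteration 2:
  f(3.030000) = 28.757227
  f(0.110988) = -1.566998
  x_3 = 0.110988 - (-1.566998)×(0.110988 - 3.030000)/(-1.566998 - 28.757227)
       = 0.261828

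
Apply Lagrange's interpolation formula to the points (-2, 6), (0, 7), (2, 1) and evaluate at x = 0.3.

Lagrange interpolation formula:
P(x) = Σ yᵢ × Lᵢ(x)
where Lᵢ(x) = Π_{j≠i} (x - xⱼ)/(xᵢ - xⱼ)

L_0(0.3) = (0.3 - 0)/(-2 - 0) × (0.3 - 2)/(-2 - 2) = -0.063750
L_1(0.3) = (0.3 - (-2))/(0 - (-2)) × (0.3 - 2)/(0 - 2) = 0.977500
L_2(0.3) = (0.3 - (-2))/(2 - (-2)) × (0.3 - 0)/(2 - 0) = 0.086250

P(0.3) = 6×L_0(0.3) + 7×L_1(0.3) + 1×L_2(0.3)
P(0.3) = 6.546250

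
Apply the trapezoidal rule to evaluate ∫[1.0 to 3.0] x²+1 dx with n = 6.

f(x) = x²+1
a = 1.0, b = 3.0, n = 6
h = (b - a)/n = 0.333333

Trapezoidal rule: (h/2)[f(x₀) + 2f(x₁) + 2f(x₂) + ... + f(xₙ)]

x_0 = 1.0000, f(x_0) = 2.000000, coefficient = 1
x_1 = 1.3333, f(x_1) = 2.777778, coefficient = 2
x_2 = 1.6667, f(x_2) = 3.777778, coefficient = 2
x_3 = 2.0000, f(x_3) = 5.000000, coefficient = 2
x_4 = 2.3333, f(x_4) = 6.444444, coefficient = 2
x_5 = 2.6667, f(x_5) = 8.111111, coefficient = 2
x_6 = 3.0000, f(x_6) = 10.000000, coefficient = 1

I ≈ (0.333333/2) × 64.222222 = 10.703704
Exact value: 10.666667
Error: 0.037037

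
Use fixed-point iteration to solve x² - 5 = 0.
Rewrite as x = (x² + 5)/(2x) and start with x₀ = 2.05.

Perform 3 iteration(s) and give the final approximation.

Equation: x² - 5 = 0
Fixed-point form: x = (x² + 5)/(2x)
x₀ = 2.05

x_1 = g(2.050000) = 2.244512
x_2 = g(2.244512) = 2.236084
x_3 = g(2.236084) = 2.236068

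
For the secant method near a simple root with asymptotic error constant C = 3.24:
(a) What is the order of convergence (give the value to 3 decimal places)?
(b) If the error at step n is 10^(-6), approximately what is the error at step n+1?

(a) Secant method has superlinear convergence with order φ = (1+√5)/2 ≈ 1.618.
    This means |e_{n+1}| ≈ C|e_n|^1.618.

(b) With |e_n| = 10^(-6) and C = 3.24:
    |e_{n+1}| ≈ 3.24 × (10^(-6))^1.618 = 3.24 × 10^(-9.71)

(a) ≈ 1.618 (golden ratio); (b) |e_{n+1}| ≈ 6.344e-10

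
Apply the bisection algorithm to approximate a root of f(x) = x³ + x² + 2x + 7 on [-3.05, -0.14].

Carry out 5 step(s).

f(x) = x³ + x² + 2x + 7
Initial interval: [-3.05, -0.14]

Iteration 1:
  c_1 = (-3.050000 + (-0.140000))/2 = -1.595000
  f(c_1) = f(-1.595000) = 2.296305
  f(a) × f(c) < 0, new interval: [-3.050000, -1.595000]
Iteration 2:
  c_2 = (-3.050000 + (-1.595000))/2 = -2.322500
  f(c_2) = f(-2.322500) = -4.778573
  f(a) × f(c) ≥ 0, new interval: [-2.322500, -1.595000]
Iteration 3:
  c_3 = (-2.322500 + (-1.595000))/2 = -1.958750
  f(c_3) = f(-1.958750) = -0.595938
  f(a) × f(c) ≥ 0, new interval: [-1.958750, -1.595000]
Iteration 4:
  c_4 = (-1.958750 + (-1.595000))/2 = -1.776875
  f(c_4) = f(-1.776875) = 0.993434
  f(a) × f(c) < 0, new interval: [-1.958750, -1.776875]
Iteration 5:
  c_5 = (-1.958750 + (-1.776875))/2 = -1.867812
  f(c_5) = f(-1.867812) = 0.236817
  f(a) × f(c) < 0, new interval: [-1.958750, -1.867812]

After 5 iteration(s), the approximation is c_5 = -1.867812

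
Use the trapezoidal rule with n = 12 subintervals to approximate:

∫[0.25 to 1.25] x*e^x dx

f(x) = x*e^x
a = 0.25, b = 1.25, n = 12
h = (b - a)/n = 0.083333

Trapezoidal rule: (h/2)[f(x₀) + 2f(x₁) + 2f(x₂) + ... + f(xₙ)]

x_0 = 0.2500, f(x_0) = 0.321006, coefficient = 1
x_1 = 0.3333, f(x_1) = 0.465204, coefficient = 2
x_2 = 0.4167, f(x_2) = 0.632040, coefficient = 2
x_3 = 0.5000, f(x_3) = 0.824361, coefficient = 2
x_4 = 0.5833, f(x_4) = 1.045334, coefficient = 2
x_5 = 0.6667, f(x_5) = 1.298489, coefficient = 2
x_6 = 0.7500, f(x_6) = 1.587750, coefficient = 2
x_7 = 0.8333, f(x_7) = 1.917480, coefficient = 2
x_8 = 0.9167, f(x_8) = 2.292528, coefficient = 2
x_9 = 1.0000, f(x_9) = 2.718282, coefficient = 2
x_10 = 1.0833, f(x_10) = 3.200721, coefficient = 2
x_11 = 1.1667, f(x_11) = 3.746482, coefficient = 2
x_12 = 1.2500, f(x_12) = 4.362929, coefficient = 1

I ≈ (0.083333/2) × 44.141279 = 1.839220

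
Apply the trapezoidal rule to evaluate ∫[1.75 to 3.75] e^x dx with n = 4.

f(x) = e^x
a = 1.75, b = 3.75, n = 4
h = (b - a)/n = 0.500000

Trapezoidal rule: (h/2)[f(x₀) + 2f(x₁) + 2f(x₂) + ... + f(xₙ)]

x_0 = 1.7500, f(x_0) = 5.754603, coefficient = 1
x_1 = 2.2500, f(x_1) = 9.487736, coefficient = 2
x_2 = 2.7500, f(x_2) = 15.642632, coefficient = 2
x_3 = 3.2500, f(x_3) = 25.790340, coefficient = 2
x_4 = 3.7500, f(x_4) = 42.521082, coefficient = 1

I ≈ (0.500000/2) × 150.117100 = 37.529275
Exact value: 36.766479
Error: 0.762796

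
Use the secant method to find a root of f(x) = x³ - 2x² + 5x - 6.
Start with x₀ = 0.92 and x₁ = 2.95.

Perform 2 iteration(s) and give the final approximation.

f(x) = x³ - 2x² + 5x - 6
x₀ = 0.92, x₁ = 2.95

Secant formula: x_{n+1} = x_n - f(x_n)(x_n - x_{n-1})/(f(x_n) - f(x_{n-1}))

Iteration 1:
  f(0.920000) = -2.314112
  f(2.950000) = 17.017375
  x_2 = 2.950000 - 17.017375×(2.950000 - 0.920000)/(17.017375 - (-2.314112))
       = 1.163005
Iteration 2:
  f(2.950000) = 17.017375
  f(1.163005) = -1.317078
  x_3 = 1.163005 - (-1.317078)×(1.163005 - 2.950000)/(-1.317078 - 17.017375)
       = 1.291376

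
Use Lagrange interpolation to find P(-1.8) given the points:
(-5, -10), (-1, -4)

Lagrange interpolation formula:
P(x) = Σ yᵢ × Lᵢ(x)
where Lᵢ(x) = Π_{j≠i} (x - xⱼ)/(xᵢ - xⱼ)

L_0(-1.8) = (-1.8 - (-1))/(-5 - (-1)) = 0.200000
L_1(-1.8) = (-1.8 - (-5))/(-1 - (-5)) = 0.800000

P(-1.8) = (-10)×L_0(-1.8) + (-4)×L_1(-1.8)
P(-1.8) = -5.200000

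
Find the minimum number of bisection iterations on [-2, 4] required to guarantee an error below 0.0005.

We need (b-a)/2^n ≤ 0.0005
(4 - (-2))/2^n ≤ 0.0005
6/2^n ≤ 0.0005
2^n ≥ 12000
n ≥ log₂(12000) = 13.55
n ≥ 14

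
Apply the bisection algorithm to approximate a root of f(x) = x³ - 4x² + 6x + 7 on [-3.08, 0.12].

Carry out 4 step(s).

f(x) = x³ - 4x² + 6x + 7
Initial interval: [-3.08, 0.12]

Iteration 1:
  c_1 = (-3.080000 + 0.120000)/2 = -1.480000
  f(c_1) = f(-1.480000) = -13.883392
  f(a) × f(c) ≥ 0, new interval: [-1.480000, 0.120000]
Iteration 2:
  c_2 = (-1.480000 + 0.120000)/2 = -0.680000
  f(c_2) = f(-0.680000) = 0.755968
  f(a) × f(c) < 0, new interval: [-1.480000, -0.680000]
Iteration 3:
  c_3 = (-1.480000 + (-0.680000))/2 = -1.080000
  f(c_3) = f(-1.080000) = -5.405312
  f(a) × f(c) ≥ 0, new interval: [-1.080000, -0.680000]
Iteration 4:
  c_4 = (-1.080000 + (-0.680000))/2 = -0.880000
  f(c_4) = f(-0.880000) = -2.059072
  f(a) × f(c) ≥ 0, new interval: [-0.880000, -0.680000]

After 4 iteration(s), the approximation is c_4 = -0.880000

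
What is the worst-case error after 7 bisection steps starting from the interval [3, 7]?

Bisection error bound: |error| ≤ (b-a)/2^n
|error| ≤ (7 - 3)/2^7 = 4/2^7
|error| ≤ 0.0312500000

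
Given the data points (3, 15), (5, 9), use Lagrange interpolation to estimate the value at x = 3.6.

Lagrange interpolation formula:
P(x) = Σ yᵢ × Lᵢ(x)
where Lᵢ(x) = Π_{j≠i} (x - xⱼ)/(xᵢ - xⱼ)

L_0(3.6) = (3.6 - 5)/(3 - 5) = 0.700000
L_1(3.6) = (3.6 - 3)/(5 - 3) = 0.300000

P(3.6) = 15×L_0(3.6) + 9×L_1(3.6)
P(3.6) = 13.200000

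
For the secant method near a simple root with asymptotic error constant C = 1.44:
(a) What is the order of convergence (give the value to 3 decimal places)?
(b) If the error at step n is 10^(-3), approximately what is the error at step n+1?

(a) Secant method has superlinear convergence with order φ = (1+√5)/2 ≈ 1.618.
    This means |e_{n+1}| ≈ C|e_n|^1.618.

(b) With |e_n| = 10^(-3) and C = 1.44:
    |e_{n+1}| ≈ 1.44 × (10^(-3))^1.618 = 1.44 × 10^(-4.85)

(a) ≈ 1.618 (golden ratio); (b) |e_{n+1}| ≈ 2.015e-05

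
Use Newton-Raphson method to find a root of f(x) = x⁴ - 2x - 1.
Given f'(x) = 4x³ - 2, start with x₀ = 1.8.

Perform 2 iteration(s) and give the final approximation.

f(x) = x⁴ - 2x - 1
f'(x) = 4x³ - 2
x₀ = 1.8

Newton-Raphson formula: x_{n+1} = x_n - f(x_n)/f'(x_n)

Iteration 1:
  f(1.800000) = 5.897600
  f'(1.800000) = 21.328000
  x_1 = 1.800000 - 5.897600/21.328000 = 1.523481
Iteration 2:
  f(1.523481) = 1.340051
  f'(1.523481) = 12.143960
  x_2 = 1.523481 - 1.340051/12.143960 = 1.413134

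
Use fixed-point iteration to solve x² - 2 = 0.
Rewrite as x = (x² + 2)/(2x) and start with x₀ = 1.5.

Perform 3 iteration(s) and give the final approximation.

Equation: x² - 2 = 0
Fixed-point form: x = (x² + 2)/(2x)
x₀ = 1.5

x_1 = g(1.500000) = 1.416667
x_2 = g(1.416667) = 1.414216
x_3 = g(1.414216) = 1.414214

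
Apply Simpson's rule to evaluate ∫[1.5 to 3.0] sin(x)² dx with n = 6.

f(x) = sin(x)²
a = 1.5, b = 3.0, n = 6
h = (b - a)/n = 0.250000

Simpson's rule: (h/3)[f(x₀) + 4f(x₁) + 2f(x₂) + ... + f(xₙ)]

x_0 = 1.5000, f(x_0) = 0.994996, coefficient = 1
x_1 = 1.7500, f(x_1) = 0.968228, coefficient = 4
x_2 = 2.0000, f(x_2) = 0.826822, coefficient = 2
x_3 = 2.2500, f(x_3) = 0.605398, coefficient = 4
x_4 = 2.5000, f(x_4) = 0.358169, coefficient = 2
x_5 = 2.7500, f(x_5) = 0.145665, coefficient = 4
x_6 = 3.0000, f(x_6) = 0.019915, coefficient = 1

I ≈ (0.250000/3) × 10.262058 = 0.855171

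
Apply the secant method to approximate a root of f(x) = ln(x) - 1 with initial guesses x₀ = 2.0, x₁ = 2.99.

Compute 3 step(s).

f(x) = ln(x) - 1
x₀ = 2.0, x₁ = 2.99

Secant formula: x_{n+1} = x_n - f(x_n)(x_n - x_{n-1})/(f(x_n) - f(x_{n-1}))

Iteration 1:
  f(2.000000) = -0.306853
  f(2.990000) = 0.095273
  x_2 = 2.990000 - 0.095273×(2.990000 - 2.000000)/(0.095273 - (-0.306853))
       = 2.755445
Iteration 2:
  f(2.990000) = 0.095273
  f(2.755445) = 0.013579
  x_3 = 2.755445 - 0.013579×(2.755445 - 2.990000)/(0.013579 - 0.095273)
       = 2.716458
Iteration 3:
  f(2.755445) = 0.013579
  f(2.716458) = -0.000671
  x_4 = 2.716458 - (-0.000671)×(2.716458 - 2.755445)/(-0.000671 - 0.013579)
       = 2.718294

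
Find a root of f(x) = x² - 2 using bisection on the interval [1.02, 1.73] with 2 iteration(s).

f(x) = x² - 2
Initial interval: [1.02, 1.73]

Iteration 1:
  c_1 = (1.020000 + 1.730000)/2 = 1.375000
  f(c_1) = f(1.375000) = -0.109375
  f(a) × f(c) ≥ 0, new interval: [1.375000, 1.730000]
Iteration 2:
  c_2 = (1.375000 + 1.730000)/2 = 1.552500
  f(c_2) = f(1.552500) = 0.410256
  f(a) × f(c) < 0, new interval: [1.375000, 1.552500]

After 2 iteration(s), the approximation is c_2 = 1.552500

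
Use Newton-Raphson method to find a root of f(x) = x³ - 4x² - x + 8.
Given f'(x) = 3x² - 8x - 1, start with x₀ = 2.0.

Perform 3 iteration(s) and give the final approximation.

f(x) = x³ - 4x² - x + 8
f'(x) = 3x² - 8x - 1
x₀ = 2.0

Newton-Raphson formula: x_{n+1} = x_n - f(x_n)/f'(x_n)

Iteration 1:
  f(2.000000) = -2.000000
  f'(2.000000) = -5.000000
  x_1 = 2.000000 - (-2.000000)/(-5.000000) = 1.600000
Iteration 2:
  f(1.600000) = 0.256000
  f'(1.600000) = -6.120000
  x_2 = 1.600000 - 0.256000/(-6.120000) = 1.641830
Iteration 3:
  f(1.641830) = 0.001473
  f'(1.641830) = -6.047823
  x_3 = 1.641830 - 0.001473/(-6.047823) = 1.642074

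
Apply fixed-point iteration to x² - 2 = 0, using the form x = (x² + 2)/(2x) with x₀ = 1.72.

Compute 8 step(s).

Equation: x² - 2 = 0
Fixed-point form: x = (x² + 2)/(2x)
x₀ = 1.72

x_1 = g(1.720000) = 1.441395
x_2 = g(1.441395) = 1.414470
x_3 = g(1.414470) = 1.414214
x_4 = g(1.414214) = 1.414214
x_5 = g(1.414214) = 1.414214
x_6 = g(1.414214) = 1.414214
x_7 = g(1.414214) = 1.414214
x_8 = g(1.414214) = 1.414214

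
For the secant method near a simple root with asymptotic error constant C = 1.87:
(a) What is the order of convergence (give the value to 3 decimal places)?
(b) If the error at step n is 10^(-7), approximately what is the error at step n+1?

(a) Secant method has superlinear convergence with order φ = (1+√5)/2 ≈ 1.618.
    This means |e_{n+1}| ≈ C|e_n|^1.618.

(b) With |e_n| = 10^(-7) and C = 1.87:
    |e_{n+1}| ≈ 1.87 × (10^(-7))^1.618 = 1.87 × 10^(-11.33)

(a) ≈ 1.618 (golden ratio); (b) |e_{n+1}| ≈ 8.823e-12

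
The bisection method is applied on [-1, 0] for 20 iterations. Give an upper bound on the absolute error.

Bisection error bound: |error| ≤ (b-a)/2^n
|error| ≤ (0 - (-1))/2^20 = 1/2^20
|error| ≤ 0.0000009537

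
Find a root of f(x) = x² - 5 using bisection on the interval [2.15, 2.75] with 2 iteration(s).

f(x) = x² - 5
Initial interval: [2.15, 2.75]

Iteration 1:
  c_1 = (2.150000 + 2.750000)/2 = 2.450000
  f(c_1) = f(2.450000) = 1.002500
  f(a) × f(c) < 0, new interval: [2.150000, 2.450000]
Iteration 2:
  c_2 = (2.150000 + 2.450000)/2 = 2.300000
  f(c_2) = f(2.300000) = 0.290000
  f(a) × f(c) < 0, new interval: [2.150000, 2.300000]

After 2 iteration(s), the approximation is c_2 = 2.300000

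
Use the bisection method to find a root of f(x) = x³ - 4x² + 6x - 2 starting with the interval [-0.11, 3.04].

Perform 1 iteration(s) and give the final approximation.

f(x) = x³ - 4x² + 6x - 2
Initial interval: [-0.11, 3.04]

Iteration 1:
  c_1 = (-0.110000 + 3.040000)/2 = 1.465000
  f(c_1) = f(1.465000) = 1.349320
  f(a) × f(c) < 0, new interval: [-0.110000, 1.465000]

After 1 iteration(s), the approximation is c_1 = 1.465000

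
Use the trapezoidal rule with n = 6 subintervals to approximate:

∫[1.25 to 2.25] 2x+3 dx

f(x) = 2x+3
a = 1.25, b = 2.25, n = 6
h = (b - a)/n = 0.166667

Trapezoidal rule: (h/2)[f(x₀) + 2f(x₁) + 2f(x₂) + ... + f(xₙ)]

x_0 = 1.2500, f(x_0) = 5.500000, coefficient = 1
x_1 = 1.4167, f(x_1) = 5.833333, coefficient = 2
x_2 = 1.5833, f(x_2) = 6.166667, coefficient = 2
x_3 = 1.7500, f(x_3) = 6.500000, coefficient = 2
x_4 = 1.9167, f(x_4) = 6.833333, coefficient = 2
x_5 = 2.0833, f(x_5) = 7.166667, coefficient = 2
x_6 = 2.2500, f(x_6) = 7.500000, coefficient = 1

I ≈ (0.166667/2) × 78.000000 = 6.500000
Exact value: 6.500000
Error: 0.000000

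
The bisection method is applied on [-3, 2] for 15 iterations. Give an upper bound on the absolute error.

Bisection error bound: |error| ≤ (b-a)/2^n
|error| ≤ (2 - (-3))/2^15 = 5/2^15
|error| ≤ 0.0001525879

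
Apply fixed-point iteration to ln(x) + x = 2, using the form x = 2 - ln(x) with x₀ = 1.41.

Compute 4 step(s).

Equation: ln(x) + x = 2
Fixed-point form: x = 2 - ln(x)
x₀ = 1.41

x_1 = g(1.410000) = 1.656410
x_2 = g(1.656410) = 1.495347
x_3 = g(1.495347) = 1.597642
x_4 = g(1.597642) = 1.531471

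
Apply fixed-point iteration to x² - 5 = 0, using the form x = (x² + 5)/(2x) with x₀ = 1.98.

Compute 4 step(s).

Equation: x² - 5 = 0
Fixed-point form: x = (x² + 5)/(2x)
x₀ = 1.98

x_1 = g(1.980000) = 2.252626
x_2 = g(2.252626) = 2.236129
x_3 = g(2.236129) = 2.236068
x_4 = g(2.236068) = 2.236068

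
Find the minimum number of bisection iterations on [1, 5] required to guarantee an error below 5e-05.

We need (b-a)/2^n ≤ 5e-05
(5 - 1)/2^n ≤ 5e-05
4/2^n ≤ 5e-05
2^n ≥ 80000
n ≥ log₂(80000) = 16.29
n ≥ 17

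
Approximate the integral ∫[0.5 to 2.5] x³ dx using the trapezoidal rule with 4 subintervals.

f(x) = x³
a = 0.5, b = 2.5, n = 4
h = (b - a)/n = 0.500000

Trapezoidal rule: (h/2)[f(x₀) + 2f(x₁) + 2f(x₂) + ... + f(xₙ)]

x_0 = 0.5000, f(x_0) = 0.125000, coefficient = 1
x_1 = 1.0000, f(x_1) = 1.000000, coefficient = 2
x_2 = 1.5000, f(x_2) = 3.375000, coefficient = 2
x_3 = 2.0000, f(x_3) = 8.000000, coefficient = 2
x_4 = 2.5000, f(x_4) = 15.625000, coefficient = 1

I ≈ (0.500000/2) × 40.500000 = 10.125000
Exact value: 9.750000
Error: 0.375000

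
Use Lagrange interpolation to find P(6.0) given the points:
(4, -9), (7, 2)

Lagrange interpolation formula:
P(x) = Σ yᵢ × Lᵢ(x)
where Lᵢ(x) = Π_{j≠i} (x - xⱼ)/(xᵢ - xⱼ)

L_0(6.0) = (6.0 - 7)/(4 - 7) = 0.333333
L_1(6.0) = (6.0 - 4)/(7 - 4) = 0.666667

P(6.0) = (-9)×L_0(6.0) + 2×L_1(6.0)
P(6.0) = -1.666667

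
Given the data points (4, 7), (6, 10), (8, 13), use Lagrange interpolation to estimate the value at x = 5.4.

Lagrange interpolation formula:
P(x) = Σ yᵢ × Lᵢ(x)
where Lᵢ(x) = Π_{j≠i} (x - xⱼ)/(xᵢ - xⱼ)

L_0(5.4) = (5.4 - 6)/(4 - 6) × (5.4 - 8)/(4 - 8) = 0.195000
L_1(5.4) = (5.4 - 4)/(6 - 4) × (5.4 - 8)/(6 - 8) = 0.910000
L_2(5.4) = (5.4 - 4)/(8 - 4) × (5.4 - 6)/(8 - 6) = -0.105000

P(5.4) = 7×L_0(5.4) + 10×L_1(5.4) + 13×L_2(5.4)
P(5.4) = 9.100000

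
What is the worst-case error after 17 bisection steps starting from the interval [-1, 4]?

Bisection error bound: |error| ≤ (b-a)/2^n
|error| ≤ (4 - (-1))/2^17 = 5/2^17
|error| ≤ 0.0000381470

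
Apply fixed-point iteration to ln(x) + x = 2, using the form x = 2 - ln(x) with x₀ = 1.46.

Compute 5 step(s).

Equation: ln(x) + x = 2
Fixed-point form: x = 2 - ln(x)
x₀ = 1.46

x_1 = g(1.460000) = 1.621564
x_2 = g(1.621564) = 1.516609
x_3 = g(1.516609) = 1.583523
x_4 = g(1.583523) = 1.540348
x_5 = g(1.540348) = 1.567992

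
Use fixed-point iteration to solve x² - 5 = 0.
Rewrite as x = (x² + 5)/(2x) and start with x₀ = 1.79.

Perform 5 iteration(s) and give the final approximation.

Equation: x² - 5 = 0
Fixed-point form: x = (x² + 5)/(2x)
x₀ = 1.79

x_1 = g(1.790000) = 2.291648
x_2 = g(2.291648) = 2.236742
x_3 = g(2.236742) = 2.236068
x_4 = g(2.236068) = 2.236068
x_5 = g(2.236068) = 2.236068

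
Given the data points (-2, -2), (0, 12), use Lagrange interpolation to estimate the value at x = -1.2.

Lagrange interpolation formula:
P(x) = Σ yᵢ × Lᵢ(x)
where Lᵢ(x) = Π_{j≠i} (x - xⱼ)/(xᵢ - xⱼ)

L_0(-1.2) = (-1.2 - 0)/(-2 - 0) = 0.600000
L_1(-1.2) = (-1.2 - (-2))/(0 - (-2)) = 0.400000

P(-1.2) = (-2)×L_0(-1.2) + 12×L_1(-1.2)
P(-1.2) = 3.600000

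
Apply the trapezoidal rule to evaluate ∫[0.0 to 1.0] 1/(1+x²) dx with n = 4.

f(x) = 1/(1+x²)
a = 0.0, b = 1.0, n = 4
h = (b - a)/n = 0.250000

Trapezoidal rule: (h/2)[f(x₀) + 2f(x₁) + 2f(x₂) + ... + f(xₙ)]

x_0 = 0.0000, f(x_0) = 1.000000, coefficient = 1
x_1 = 0.2500, f(x_1) = 0.941176, coefficient = 2
x_2 = 0.5000, f(x_2) = 0.800000, coefficient = 2
x_3 = 0.7500, f(x_3) = 0.640000, coefficient = 2
x_4 = 1.0000, f(x_4) = 0.500000, coefficient = 1

I ≈ (0.250000/2) × 6.262353 = 0.782794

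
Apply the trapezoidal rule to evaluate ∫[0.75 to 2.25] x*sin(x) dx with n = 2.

f(x) = x*sin(x)
a = 0.75, b = 2.25, n = 2
h = (b - a)/n = 0.750000

Trapezoidal rule: (h/2)[f(x₀) + 2f(x₁) + 2f(x₂) + ... + f(xₙ)]

x_0 = 0.7500, f(x_0) = 0.511229, coefficient = 1
x_1 = 1.5000, f(x_1) = 1.496242, coefficient = 2
x_2 = 2.2500, f(x_2) = 1.750665, coefficient = 1

I ≈ (0.750000/2) × 5.254379 = 1.970392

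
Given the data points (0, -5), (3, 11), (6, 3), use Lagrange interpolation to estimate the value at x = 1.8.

Lagrange interpolation formula:
P(x) = Σ yᵢ × Lᵢ(x)
where Lᵢ(x) = Π_{j≠i} (x - xⱼ)/(xᵢ - xⱼ)

L_0(1.8) = (1.8 - 3)/(0 - 3) × (1.8 - 6)/(0 - 6) = 0.280000
L_1(1.8) = (1.8 - 0)/(3 - 0) × (1.8 - 6)/(3 - 6) = 0.840000
L_2(1.8) = (1.8 - 0)/(6 - 0) × (1.8 - 3)/(6 - 3) = -0.120000

P(1.8) = (-5)×L_0(1.8) + 11×L_1(1.8) + 3×L_2(1.8)
P(1.8) = 7.480000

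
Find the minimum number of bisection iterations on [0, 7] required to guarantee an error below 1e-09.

We need (b-a)/2^n ≤ 1e-09
(7 - 0)/2^n ≤ 1e-09
7/2^n ≤ 1e-09
2^n ≥ 7000000000
n ≥ log₂(7000000000) = 32.70
n ≥ 33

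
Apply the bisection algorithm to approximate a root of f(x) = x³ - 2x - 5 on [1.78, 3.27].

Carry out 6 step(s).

f(x) = x³ - 2x - 5
Initial interval: [1.78, 3.27]

Iteration 1:
  c_1 = (1.780000 + 3.270000)/2 = 2.525000
  f(c_1) = f(2.525000) = 6.048453
  f(a) × f(c) < 0, new interval: [1.780000, 2.525000]
Iteration 2:
  c_2 = (1.780000 + 2.525000)/2 = 2.152500
  f(c_2) = f(2.152500) = 0.668084
  f(a) × f(c) < 0, new interval: [1.780000, 2.152500]
Iteration 3:
  c_3 = (1.780000 + 2.152500)/2 = 1.966250
  f(c_3) = f(1.966250) = -1.330704
  f(a) × f(c) ≥ 0, new interval: [1.966250, 2.152500]
Iteration 4:
  c_4 = (1.966250 + 2.152500)/2 = 2.059375
  f(c_4) = f(2.059375) = -0.384888
  f(a) × f(c) ≥ 0, new interval: [2.059375, 2.152500]
Iteration 5:
  c_5 = (2.059375 + 2.152500)/2 = 2.105938
  f(c_5) = f(2.105938) = 0.127900
  f(a) × f(c) < 0, new interval: [2.059375, 2.105938]
Iteration 6:
  c_6 = (2.059375 + 2.105938)/2 = 2.082656
  f(c_6) = f(2.082656) = -0.131880
  f(a) × f(c) ≥ 0, new interval: [2.082656, 2.105938]

After 6 iteration(s), the approximation is c_6 = 2.082656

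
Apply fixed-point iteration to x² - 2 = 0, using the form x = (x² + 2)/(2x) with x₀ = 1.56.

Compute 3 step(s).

Equation: x² - 2 = 0
Fixed-point form: x = (x² + 2)/(2x)
x₀ = 1.56

x_1 = g(1.560000) = 1.421026
x_2 = g(1.421026) = 1.414230
x_3 = g(1.414230) = 1.414214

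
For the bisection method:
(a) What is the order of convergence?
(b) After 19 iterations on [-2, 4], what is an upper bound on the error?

(a) Bisection has linear (order 1) convergence; the error is halved each step.

(b) Error bound = (b-a)/2^n = (4 - (-2))/2^{19}
    = 6/2^{19}

(a) 1 (linear); (b) error ≤ 1.14e-05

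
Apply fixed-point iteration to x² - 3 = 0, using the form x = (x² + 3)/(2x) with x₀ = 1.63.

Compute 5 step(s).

Equation: x² - 3 = 0
Fixed-point form: x = (x² + 3)/(2x)
x₀ = 1.63

x_1 = g(1.630000) = 1.735245
x_2 = g(1.735245) = 1.732054
x_3 = g(1.732054) = 1.732051
x_4 = g(1.732051) = 1.732051
x_5 = g(1.732051) = 1.732051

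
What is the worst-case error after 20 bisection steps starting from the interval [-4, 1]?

Bisection error bound: |error| ≤ (b-a)/2^n
|error| ≤ (1 - (-4))/2^20 = 5/2^20
|error| ≤ 0.0000047684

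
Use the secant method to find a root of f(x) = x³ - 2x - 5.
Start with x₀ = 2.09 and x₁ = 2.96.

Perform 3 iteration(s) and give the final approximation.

f(x) = x³ - 2x - 5
x₀ = 2.09, x₁ = 2.96

Secant formula: x_{n+1} = x_n - f(x_n)(x_n - x_{n-1})/(f(x_n) - f(x_{n-1}))

Iteration 1:
  f(2.090000) = -0.050671
  f(2.960000) = 15.014336
  x_2 = 2.960000 - 15.014336×(2.960000 - 2.090000)/(15.014336 - (-0.050671))
       = 2.092926
Iteration 2:
  f(2.960000) = 15.014336
  f(2.092926) = -0.018123
  x_3 = 2.092926 - (-0.018123)×(2.092926 - 2.960000)/(-0.018123 - 15.014336)
       = 2.093972
Iteration 3:
  f(2.092926) = -0.018123
  f(2.093972) = -0.006470
  x_4 = 2.093972 - (-0.006470)×(2.093972 - 2.092926)/(-0.006470 - (-0.018123))
       = 2.094552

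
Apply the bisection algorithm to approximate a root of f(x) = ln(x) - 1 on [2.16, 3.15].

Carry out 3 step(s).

f(x) = ln(x) - 1
Initial interval: [2.16, 3.15]

Iteration 1:
  c_1 = (2.160000 + 3.150000)/2 = 2.655000
  f(c_1) = f(2.655000) = -0.023555
  f(a) × f(c) ≥ 0, new interval: [2.655000, 3.150000]
Iteration 2:
  c_2 = (2.655000 + 3.150000)/2 = 2.902500
  f(c_2) = f(2.902500) = 0.065572
  f(a) × f(c) < 0, new interval: [2.655000, 2.902500]
Iteration 3:
  c_3 = (2.655000 + 2.902500)/2 = 2.778750
  f(c_3) = f(2.778750) = 0.022001
  f(a) × f(c) < 0, new interval: [2.655000, 2.778750]

After 3 iteration(s), the approximation is c_3 = 2.778750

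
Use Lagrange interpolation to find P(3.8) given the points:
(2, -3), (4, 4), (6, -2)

Lagrange interpolation formula:
P(x) = Σ yᵢ × Lᵢ(x)
where Lᵢ(x) = Π_{j≠i} (x - xⱼ)/(xᵢ - xⱼ)

L_0(3.8) = (3.8 - 4)/(2 - 4) × (3.8 - 6)/(2 - 6) = 0.055000
L_1(3.8) = (3.8 - 2)/(4 - 2) × (3.8 - 6)/(4 - 6) = 0.990000
L_2(3.8) = (3.8 - 2)/(6 - 2) × (3.8 - 4)/(6 - 4) = -0.045000

P(3.8) = (-3)×L_0(3.8) + 4×L_1(3.8) + (-2)×L_2(3.8)
P(3.8) = 3.885000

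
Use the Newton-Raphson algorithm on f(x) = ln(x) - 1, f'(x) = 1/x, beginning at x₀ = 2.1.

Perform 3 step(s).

f(x) = ln(x) - 1
f'(x) = 1/x
x₀ = 2.1

Newton-Raphson formula: x_{n+1} = x_n - f(x_n)/f'(x_n)

Iteration 1:
  f(2.100000) = -0.258063
  f'(2.100000) = 0.476190
  x_1 = 2.100000 - (-0.258063)/0.476190 = 2.641932
Iteration 2:
  f(2.641932) = -0.028490
  f'(2.641932) = 0.378511
  x_2 = 2.641932 - (-0.028490)/0.378511 = 2.717199
Iteration 3:
  f(2.717199) = -0.000398
  f'(2.717199) = 0.368026
  x_3 = 2.717199 - (-0.000398)/0.368026 = 2.718282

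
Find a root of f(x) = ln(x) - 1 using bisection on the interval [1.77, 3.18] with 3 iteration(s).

f(x) = ln(x) - 1
Initial interval: [1.77, 3.18]

Iteration 1:
  c_1 = (1.770000 + 3.180000)/2 = 2.475000
  f(c_1) = f(2.475000) = -0.093760
  f(a) × f(c) ≥ 0, new interval: [2.475000, 3.180000]
Iteration 2:
  c_2 = (2.475000 + 3.180000)/2 = 2.827500
  f(c_2) = f(2.827500) = 0.039393
  f(a) × f(c) < 0, new interval: [2.475000, 2.827500]
Iteration 3:
  c_3 = (2.475000 + 2.827500)/2 = 2.651250
  f(c_3) = f(2.651250) = -0.024969
  f(a) × f(c) ≥ 0, new interval: [2.651250, 2.827500]

After 3 iteration(s), the approximation is c_3 = 2.651250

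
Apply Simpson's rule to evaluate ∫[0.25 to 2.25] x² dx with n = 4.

f(x) = x²
a = 0.25, b = 2.25, n = 4
h = (b - a)/n = 0.500000

Simpson's rule: (h/3)[f(x₀) + 4f(x₁) + 2f(x₂) + ... + f(xₙ)]

x_0 = 0.2500, f(x_0) = 0.062500, coefficient = 1
x_1 = 0.7500, f(x_1) = 0.562500, coefficient = 4
x_2 = 1.2500, f(x_2) = 1.562500, coefficient = 2
x_3 = 1.7500, f(x_3) = 3.062500, coefficient = 4
x_4 = 2.2500, f(x_4) = 5.062500, coefficient = 1

I ≈ (0.500000/3) × 22.750000 = 3.791667
Exact value: 3.791667
Error: 0.000000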